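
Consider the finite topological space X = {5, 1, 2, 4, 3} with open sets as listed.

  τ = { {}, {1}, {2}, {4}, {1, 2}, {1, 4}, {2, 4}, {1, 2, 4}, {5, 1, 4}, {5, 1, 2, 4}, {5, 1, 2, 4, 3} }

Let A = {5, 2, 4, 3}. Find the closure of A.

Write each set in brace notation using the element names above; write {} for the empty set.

complement {1}; its interior {1}; cl(A) = X∖{1} = {5, 2, 4, 3}

{5, 2, 4, 3}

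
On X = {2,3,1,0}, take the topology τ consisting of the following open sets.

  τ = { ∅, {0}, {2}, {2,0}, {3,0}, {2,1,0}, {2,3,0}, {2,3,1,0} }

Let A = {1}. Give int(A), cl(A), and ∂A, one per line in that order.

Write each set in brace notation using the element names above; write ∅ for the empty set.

int(A) = ∅
cl(A)  = {1}
∂A     = {1}

open subsets of A: ∅; so int(A) = ∅
closure: X∖int(X∖A) = X∖{2,3,0} = {1}
∂A = {1} minus ∅ = {1}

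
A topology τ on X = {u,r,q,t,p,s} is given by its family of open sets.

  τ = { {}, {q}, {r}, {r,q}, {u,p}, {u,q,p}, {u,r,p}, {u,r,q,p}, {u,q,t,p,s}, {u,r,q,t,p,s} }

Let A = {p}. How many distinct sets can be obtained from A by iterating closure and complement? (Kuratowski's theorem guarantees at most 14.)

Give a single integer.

cl via duality: int({u,r,q,t,s}) = {r,q}, so X∖{r,q} = {u,t,p,s}
Write k for closure, c for complement:
  1. A     = {p}
  2. kA    = {u,t,p,s}
  3. cA    = {u,r,q,t,s}
  4. ckA   = {r,q}
  5. kcA   = {u,r,q,t,p,s}
  6. kckA  = {r,q,t,s}
  7. ckcA  = {}
  8. ckckA = {u,p}
applying k or c yields no new set

8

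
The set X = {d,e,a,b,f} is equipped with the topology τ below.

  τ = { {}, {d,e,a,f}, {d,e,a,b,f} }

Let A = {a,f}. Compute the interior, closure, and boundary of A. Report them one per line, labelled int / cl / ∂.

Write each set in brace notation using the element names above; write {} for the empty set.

interior: largest open inside A is {} (from {})
cl via duality: int({d,e,b}) = {}, so X∖{} = {d,e,a,b,f}
cl∖int = {d,e,a,b,f}

int(A) = {}
cl(A)  = {d,e,a,b,f}
∂A     = {d,e,a,b,f}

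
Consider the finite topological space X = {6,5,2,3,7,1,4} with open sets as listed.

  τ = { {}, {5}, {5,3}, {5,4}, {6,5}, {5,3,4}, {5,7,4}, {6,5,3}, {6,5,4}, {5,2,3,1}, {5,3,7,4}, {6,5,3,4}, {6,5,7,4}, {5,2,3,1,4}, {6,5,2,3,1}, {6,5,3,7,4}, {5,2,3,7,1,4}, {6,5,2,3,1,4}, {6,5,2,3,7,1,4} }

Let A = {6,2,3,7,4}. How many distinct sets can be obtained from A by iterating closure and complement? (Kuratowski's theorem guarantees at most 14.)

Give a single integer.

6

cl via duality: int({5,1}) = {5}, so X∖{5} = {6,2,3,7,1,4}
Write k for closure, c for complement:
  1. A     = {6,2,3,7,4}
  2. kA    = {6,2,3,7,1,4}
  3. cA    = {5,1}
  4. ckA   = {5}
  5. kcA   = {6,5,2,3,7,1,4}
  6. ckcA  = {}
applying k or c yields no new set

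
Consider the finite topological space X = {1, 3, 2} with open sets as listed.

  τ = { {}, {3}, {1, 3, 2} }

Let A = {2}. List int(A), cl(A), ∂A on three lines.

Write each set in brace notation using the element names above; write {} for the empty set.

U open, U⊆A: {}. int(A) = ⋃ = {}
X∖A={1, 3}, int(X∖A)={3}, hence cl(A)={1, 2}
∂A: remove int from cl → {1, 2}

int(A) = {}
cl(A)  = {1, 2}
∂A     = {1, 2}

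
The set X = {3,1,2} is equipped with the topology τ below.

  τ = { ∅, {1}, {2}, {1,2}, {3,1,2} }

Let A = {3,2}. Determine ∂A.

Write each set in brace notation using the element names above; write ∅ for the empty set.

interior: largest open inside A is {2} (from ∅, {2})
cl via duality: int({1}) = {1}, so X∖{1} = {3,2}
cl∖int = {3}

{3}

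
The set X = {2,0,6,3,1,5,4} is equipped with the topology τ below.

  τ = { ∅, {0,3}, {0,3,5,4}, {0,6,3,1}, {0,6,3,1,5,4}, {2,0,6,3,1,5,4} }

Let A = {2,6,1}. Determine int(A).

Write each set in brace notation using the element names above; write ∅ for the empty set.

∅

open subsets of A: ∅; so int(A) = ∅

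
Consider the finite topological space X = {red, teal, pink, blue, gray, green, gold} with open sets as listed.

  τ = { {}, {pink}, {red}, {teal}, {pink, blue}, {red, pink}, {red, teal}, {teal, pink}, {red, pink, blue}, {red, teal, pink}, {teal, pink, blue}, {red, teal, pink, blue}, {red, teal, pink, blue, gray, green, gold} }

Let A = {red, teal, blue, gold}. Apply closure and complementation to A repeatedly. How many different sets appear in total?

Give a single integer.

8

X∖A={pink, gray, green}, int(X∖A)={pink}, hence cl(A)={red, teal, blue, gray, green, gold}
Orbit (k=closure, c=complement):
  1. A     = {red, teal, blue, gold}
  2. kA    = {red, teal, blue, gray, green, gold}
  3. cA    = {pink, gray, green}
  4. ckA   = {pink}
  5. kcA   = {pink, blue, gray, green, gold}
  6. ckcA  = {red, teal}
  7. kckcA = {red, teal, gray, green, gold}
  8. ckckcA = {pink, blue}
(closed under both — stop)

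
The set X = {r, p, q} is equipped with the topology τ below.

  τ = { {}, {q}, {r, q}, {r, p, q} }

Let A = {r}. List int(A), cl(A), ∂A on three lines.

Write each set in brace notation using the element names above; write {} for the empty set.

opens ⊆ A: {}; union → int = {}
complement {p, q}; its interior {q}; cl(A) = X∖{q} = {r, p}
boundary = {r, p} ∖ {} = {r, p}

int(A) = {}
cl(A)  = {r, p}
∂A     = {r, p}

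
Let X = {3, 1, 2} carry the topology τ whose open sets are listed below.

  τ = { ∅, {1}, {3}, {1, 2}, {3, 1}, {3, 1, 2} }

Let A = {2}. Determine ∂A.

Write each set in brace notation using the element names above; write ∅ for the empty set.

opens ⊆ A: ∅; union → int = ∅
complement {3, 1}; its interior {3, 1}; cl(A) = X∖{3, 1} = {2}
boundary = {2} ∖ ∅ = {2}

{2}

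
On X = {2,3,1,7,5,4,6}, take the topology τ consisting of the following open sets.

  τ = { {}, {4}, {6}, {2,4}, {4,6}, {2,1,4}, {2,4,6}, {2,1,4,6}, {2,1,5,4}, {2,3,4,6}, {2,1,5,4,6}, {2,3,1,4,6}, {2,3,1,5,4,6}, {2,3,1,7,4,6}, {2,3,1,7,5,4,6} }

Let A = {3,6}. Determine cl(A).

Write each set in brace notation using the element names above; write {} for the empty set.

{3,7,6}

cl via duality: int({2,1,7,5,4}) = {2,1,5,4}, so X∖{2,1,5,4} = {3,7,6}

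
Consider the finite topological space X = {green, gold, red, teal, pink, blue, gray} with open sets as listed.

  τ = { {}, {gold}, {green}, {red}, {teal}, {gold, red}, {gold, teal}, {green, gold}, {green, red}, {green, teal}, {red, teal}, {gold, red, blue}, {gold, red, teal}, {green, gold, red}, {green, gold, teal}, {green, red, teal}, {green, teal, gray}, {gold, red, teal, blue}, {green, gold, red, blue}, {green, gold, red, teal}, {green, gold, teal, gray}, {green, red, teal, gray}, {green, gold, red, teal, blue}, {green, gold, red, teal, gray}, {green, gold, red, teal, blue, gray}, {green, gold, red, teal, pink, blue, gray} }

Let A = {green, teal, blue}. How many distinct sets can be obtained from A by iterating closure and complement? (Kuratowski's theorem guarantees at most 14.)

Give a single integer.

10

closure: X∖int(X∖A) = X∖{gold, red} = {green, teal, pink, blue, gray}
Let k=closure and c=complement:
  1. A     = {green, teal, blue}
  2. kA    = {green, teal, pink, blue, gray}
  3. cA    = {gold, red, pink, gray}
  4. ckA   = {gold, red}
  5. kcA   = {gold, red, pink, blue, gray}
  6. kckA  = {gold, red, pink, blue}
  7. ckcA  = {green, teal}
  8. ckckA = {green, teal, gray}
  9. kckcA = {green, teal, pink, gray}
  10. ckckcA = {gold, red, blue}
— saturated at 10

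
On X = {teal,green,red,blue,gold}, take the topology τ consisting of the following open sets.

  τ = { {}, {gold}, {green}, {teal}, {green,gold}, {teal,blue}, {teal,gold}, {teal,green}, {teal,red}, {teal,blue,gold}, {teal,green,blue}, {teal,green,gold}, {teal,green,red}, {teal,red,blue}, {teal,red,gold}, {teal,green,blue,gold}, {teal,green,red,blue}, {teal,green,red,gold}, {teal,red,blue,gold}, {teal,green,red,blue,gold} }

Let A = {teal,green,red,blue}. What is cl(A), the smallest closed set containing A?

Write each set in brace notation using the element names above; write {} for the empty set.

{teal,green,red,blue}

cl via duality: int({gold}) = {gold}, so X∖{gold} = {teal,green,red,blue}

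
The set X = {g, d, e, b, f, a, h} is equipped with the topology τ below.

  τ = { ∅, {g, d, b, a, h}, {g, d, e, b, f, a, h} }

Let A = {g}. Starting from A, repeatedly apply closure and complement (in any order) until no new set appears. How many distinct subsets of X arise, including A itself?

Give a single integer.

4

X∖A={d, e, b, f, a, h}, int(X∖A)=∅, hence cl(A)={g, d, e, b, f, a, h}
Orbit (k=closure, c=complement):
  1. A     = {g}
  2. kA    = {g, d, e, b, f, a, h}
  3. cA    = {d, e, b, f, a, h}
  4. ckA   = ∅
(closed under both — stop)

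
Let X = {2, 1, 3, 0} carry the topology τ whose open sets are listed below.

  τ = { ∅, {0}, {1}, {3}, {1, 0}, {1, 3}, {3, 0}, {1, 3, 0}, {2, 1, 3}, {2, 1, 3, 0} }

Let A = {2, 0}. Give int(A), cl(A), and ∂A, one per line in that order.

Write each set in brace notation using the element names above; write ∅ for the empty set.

int(A) = {0}
cl(A)  = {2, 0}
∂A     = {2}

interior: largest open inside A is {0} (from ∅, {0})
cl via duality: int({1, 3}) = {1, 3}, so X∖{1, 3} = {2, 0}
cl∖int = {2}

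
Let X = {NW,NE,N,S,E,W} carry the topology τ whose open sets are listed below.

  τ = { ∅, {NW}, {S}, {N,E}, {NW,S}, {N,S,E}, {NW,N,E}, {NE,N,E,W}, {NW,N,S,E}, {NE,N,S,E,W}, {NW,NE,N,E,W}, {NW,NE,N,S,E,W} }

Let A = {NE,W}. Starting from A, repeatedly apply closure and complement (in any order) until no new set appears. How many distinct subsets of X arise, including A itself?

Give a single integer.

cl via duality: int({NW,N,S,E}) = {NW,N,S,E}, so X∖{NW,N,S,E} = {NE,W}
Write k for closure, c for complement:
  1. A     = {NE,W}
  2. cA    = {NW,N,S,E}
  3. kcA   = {NW,NE,N,S,E,W}
  4. ckcA  = ∅
applying k or c yields no new set

4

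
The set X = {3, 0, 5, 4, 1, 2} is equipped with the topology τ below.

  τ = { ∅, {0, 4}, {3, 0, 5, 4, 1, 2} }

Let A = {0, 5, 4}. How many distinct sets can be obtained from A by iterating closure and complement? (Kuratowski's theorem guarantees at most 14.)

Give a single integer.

X∖A={3, 1, 2}, int(X∖A)=∅, hence cl(A)={3, 0, 5, 4, 1, 2}
Orbit (k=closure, c=complement):
  1. A     = {0, 5, 4}
  2. kA    = {3, 0, 5, 4, 1, 2}
  3. cA    = {3, 1, 2}
  4. ckA   = ∅
  5. kcA   = {3, 5, 1, 2}
  6. ckcA  = {0, 4}
(closed under both — stop)

6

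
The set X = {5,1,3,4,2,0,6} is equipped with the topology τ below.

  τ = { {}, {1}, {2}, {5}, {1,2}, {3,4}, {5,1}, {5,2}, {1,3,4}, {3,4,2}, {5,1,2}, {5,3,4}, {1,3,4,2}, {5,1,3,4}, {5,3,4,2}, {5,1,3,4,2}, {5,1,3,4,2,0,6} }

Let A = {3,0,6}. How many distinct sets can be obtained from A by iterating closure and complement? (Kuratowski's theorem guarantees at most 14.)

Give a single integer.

8

complement {5,1,4,2}; its interior {5,1,2}; cl(A) = X∖{5,1,2} = {3,4,0,6}
With k = closure, c = complement:
  1. A     = {3,0,6}
  2. kA    = {3,4,0,6}
  3. cA    = {5,1,4,2}
  4. ckA   = {5,1,2}
  5. kcA   = {5,1,3,4,2,0,6}
  6. kckA  = {5,1,2,0,6}
  7. ckcA  = {}
  8. ckckA = {3,4}
k, c of each give nothing new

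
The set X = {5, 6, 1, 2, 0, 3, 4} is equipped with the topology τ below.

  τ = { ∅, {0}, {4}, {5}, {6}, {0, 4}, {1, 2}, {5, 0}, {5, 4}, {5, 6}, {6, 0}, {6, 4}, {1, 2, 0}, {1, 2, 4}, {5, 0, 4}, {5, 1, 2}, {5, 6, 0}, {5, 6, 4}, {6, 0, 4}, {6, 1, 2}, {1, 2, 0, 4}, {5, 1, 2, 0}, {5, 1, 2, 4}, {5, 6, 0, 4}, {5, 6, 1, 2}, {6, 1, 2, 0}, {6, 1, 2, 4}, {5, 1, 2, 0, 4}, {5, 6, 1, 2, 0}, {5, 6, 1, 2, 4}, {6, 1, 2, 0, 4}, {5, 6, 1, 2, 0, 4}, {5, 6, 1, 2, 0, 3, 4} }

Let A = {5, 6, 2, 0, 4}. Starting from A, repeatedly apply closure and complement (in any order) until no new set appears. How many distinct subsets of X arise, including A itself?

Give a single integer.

complement {1, 3}; its interior ∅; cl(A) = X∖∅ = {5, 6, 1, 2, 0, 3, 4}
With k = closure, c = complement:
  1. A     = {5, 6, 2, 0, 4}
  2. kA    = {5, 6, 1, 2, 0, 3, 4}
  3. cA    = {1, 3}
  4. ckA   = ∅
  5. kcA   = {1, 2, 3}
  6. ckcA  = {5, 6, 0, 4}
  7. kckcA = {5, 6, 0, 3, 4}
  8. ckckcA = {1, 2}
k, c of each give nothing new

8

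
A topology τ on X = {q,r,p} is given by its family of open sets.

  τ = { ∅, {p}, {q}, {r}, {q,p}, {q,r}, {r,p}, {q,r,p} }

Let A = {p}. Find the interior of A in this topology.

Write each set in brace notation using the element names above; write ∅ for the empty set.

{p}

opens ⊆ A: ∅, {p}; union → int = {p}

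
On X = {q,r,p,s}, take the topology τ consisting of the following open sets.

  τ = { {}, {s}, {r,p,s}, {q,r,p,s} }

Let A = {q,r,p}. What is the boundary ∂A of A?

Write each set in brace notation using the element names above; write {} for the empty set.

{q,r,p}

U open, U⊆A: {}. int(A) = ⋃ = {}
X∖A={s}, int(X∖A)={s}, hence cl(A)={q,r,p}
∂A: remove int from cl → {q,r,p}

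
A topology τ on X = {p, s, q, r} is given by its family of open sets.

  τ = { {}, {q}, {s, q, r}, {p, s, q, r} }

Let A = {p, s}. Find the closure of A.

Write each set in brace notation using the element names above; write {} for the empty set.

cl via duality: int({q, r}) = {q}, so X∖{q} = {p, s, r}

{p, s, r}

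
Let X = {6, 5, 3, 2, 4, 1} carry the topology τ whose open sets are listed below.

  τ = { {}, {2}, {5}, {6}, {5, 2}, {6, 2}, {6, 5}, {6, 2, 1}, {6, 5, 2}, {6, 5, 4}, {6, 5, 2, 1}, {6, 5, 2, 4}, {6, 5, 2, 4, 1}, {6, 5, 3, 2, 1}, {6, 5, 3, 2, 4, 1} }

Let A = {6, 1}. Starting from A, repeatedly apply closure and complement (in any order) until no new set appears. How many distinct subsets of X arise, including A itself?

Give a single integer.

closure: X∖int(X∖A) = X∖{5, 2} = {6, 3, 4, 1}
Let k=closure and c=complement:
  1. A     = {6, 1}
  2. kA    = {6, 3, 4, 1}
  3. cA    = {5, 3, 2, 4}
  4. ckA   = {5, 2}
  5. kcA   = {5, 3, 2, 4, 1}
  6. ckcA  = {6}
— saturated at 6

6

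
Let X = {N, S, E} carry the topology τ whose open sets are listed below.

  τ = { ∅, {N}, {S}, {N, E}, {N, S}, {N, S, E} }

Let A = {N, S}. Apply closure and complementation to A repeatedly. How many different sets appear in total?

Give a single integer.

4

closure: X∖int(X∖A) = X∖∅ = {N, S, E}
Let k=closure and c=complement:
  1. A     = {N, S}
  2. kA    = {N, S, E}
  3. cA    = {E}
  4. ckA   = ∅
— saturated at 4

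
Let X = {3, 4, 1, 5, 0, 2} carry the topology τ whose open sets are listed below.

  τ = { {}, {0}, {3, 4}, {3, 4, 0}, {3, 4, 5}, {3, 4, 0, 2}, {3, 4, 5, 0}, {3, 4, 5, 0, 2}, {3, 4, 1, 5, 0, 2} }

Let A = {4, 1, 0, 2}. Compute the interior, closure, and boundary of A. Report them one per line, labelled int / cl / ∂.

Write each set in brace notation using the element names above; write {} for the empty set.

interior: largest open inside A is {0} (from {}, {0})
cl via duality: int({3, 5}) = {}, so X∖{} = {3, 4, 1, 5, 0, 2}
cl∖int = {3, 4, 1, 5, 2}

int(A) = {0}
cl(A)  = {3, 4, 1, 5, 0, 2}
∂A     = {3, 4, 1, 5, 2}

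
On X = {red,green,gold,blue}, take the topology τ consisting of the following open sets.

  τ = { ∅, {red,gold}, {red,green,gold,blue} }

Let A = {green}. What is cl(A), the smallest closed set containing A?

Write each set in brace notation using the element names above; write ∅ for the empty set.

{green,blue}

closure: X∖int(X∖A) = X∖{red,gold} = {green,blue}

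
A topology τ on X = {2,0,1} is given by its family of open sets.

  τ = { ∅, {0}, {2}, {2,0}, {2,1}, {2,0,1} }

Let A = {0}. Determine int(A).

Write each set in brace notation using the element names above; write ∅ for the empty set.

open subsets of A: ∅, {0}; so int(A) = {0}

{0}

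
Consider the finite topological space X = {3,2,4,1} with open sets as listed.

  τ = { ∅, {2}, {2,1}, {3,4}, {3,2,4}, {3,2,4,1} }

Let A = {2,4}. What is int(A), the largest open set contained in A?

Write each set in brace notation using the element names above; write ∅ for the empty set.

{2}

interior: largest open inside A is {2} (from ∅, {2})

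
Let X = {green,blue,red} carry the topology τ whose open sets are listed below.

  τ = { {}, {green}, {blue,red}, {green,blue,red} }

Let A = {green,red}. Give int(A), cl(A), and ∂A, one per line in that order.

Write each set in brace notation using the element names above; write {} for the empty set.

open subsets of A: {}, {green}; so int(A) = {green}
closure: X∖int(X∖A) = X∖{} = {green,blue,red}
∂A = {green,blue,red} minus {green} = {blue,red}

int(A) = {green}
cl(A)  = {green,blue,red}
∂A     = {blue,red}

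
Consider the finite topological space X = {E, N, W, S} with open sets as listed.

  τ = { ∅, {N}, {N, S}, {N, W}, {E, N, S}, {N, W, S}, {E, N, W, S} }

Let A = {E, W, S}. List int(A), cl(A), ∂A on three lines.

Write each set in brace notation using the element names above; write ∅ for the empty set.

interior: largest open inside A is ∅ (from ∅)
cl via duality: int({N}) = {N}, so X∖{N} = {E, W, S}
cl∖int = {E, W, S}

int(A) = ∅
cl(A)  = {E, W, S}
∂A     = {E, W, S}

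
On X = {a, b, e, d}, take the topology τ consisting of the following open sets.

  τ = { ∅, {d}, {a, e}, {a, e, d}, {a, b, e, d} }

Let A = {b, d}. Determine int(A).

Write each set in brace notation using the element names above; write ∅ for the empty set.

{d}

open subsets of A: ∅, {d}; so int(A) = {d}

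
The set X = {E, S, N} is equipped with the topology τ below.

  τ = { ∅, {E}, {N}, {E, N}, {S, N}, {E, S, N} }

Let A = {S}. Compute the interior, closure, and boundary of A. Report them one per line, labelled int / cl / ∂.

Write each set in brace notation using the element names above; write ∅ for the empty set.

int(A) = ∅
cl(A)  = {S}
∂A     = {S}

open subsets of A: ∅; so int(A) = ∅
closure: X∖int(X∖A) = X∖{E, N} = {S}
∂A = {S} minus ∅ = {S}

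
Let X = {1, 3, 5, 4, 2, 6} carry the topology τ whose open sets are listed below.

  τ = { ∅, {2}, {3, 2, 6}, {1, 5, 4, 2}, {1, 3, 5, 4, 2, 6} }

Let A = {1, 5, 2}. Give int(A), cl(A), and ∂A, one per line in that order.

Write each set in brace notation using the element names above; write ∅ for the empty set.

int(A) = {2}
cl(A)  = {1, 3, 5, 4, 2, 6}
∂A     = {1, 3, 5, 4, 6}

opens ⊆ A: ∅, {2}; union → int = {2}
complement {3, 4, 6}; its interior ∅; cl(A) = X∖∅ = {1, 3, 5, 4, 2, 6}
boundary = {1, 3, 5, 4, 2, 6} ∖ {2} = {1, 3, 5, 4, 6}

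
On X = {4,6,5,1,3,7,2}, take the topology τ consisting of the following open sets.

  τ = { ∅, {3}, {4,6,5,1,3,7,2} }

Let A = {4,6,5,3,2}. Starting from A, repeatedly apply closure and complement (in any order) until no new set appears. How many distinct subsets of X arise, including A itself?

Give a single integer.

closure: X∖int(X∖A) = X∖∅ = {4,6,5,1,3,7,2}
Let k=closure and c=complement:
  1. A     = {4,6,5,3,2}
  2. kA    = {4,6,5,1,3,7,2}
  3. cA    = {1,7}
  4. ckA   = ∅
  5. kcA   = {4,6,5,1,7,2}
  6. ckcA  = {3}
— saturated at 6

6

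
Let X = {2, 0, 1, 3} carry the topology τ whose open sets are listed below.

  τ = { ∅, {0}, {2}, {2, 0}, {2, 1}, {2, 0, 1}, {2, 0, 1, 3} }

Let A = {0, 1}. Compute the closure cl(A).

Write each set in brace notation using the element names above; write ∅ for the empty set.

closure: X∖int(X∖A) = X∖{2} = {0, 1, 3}

{0, 1, 3}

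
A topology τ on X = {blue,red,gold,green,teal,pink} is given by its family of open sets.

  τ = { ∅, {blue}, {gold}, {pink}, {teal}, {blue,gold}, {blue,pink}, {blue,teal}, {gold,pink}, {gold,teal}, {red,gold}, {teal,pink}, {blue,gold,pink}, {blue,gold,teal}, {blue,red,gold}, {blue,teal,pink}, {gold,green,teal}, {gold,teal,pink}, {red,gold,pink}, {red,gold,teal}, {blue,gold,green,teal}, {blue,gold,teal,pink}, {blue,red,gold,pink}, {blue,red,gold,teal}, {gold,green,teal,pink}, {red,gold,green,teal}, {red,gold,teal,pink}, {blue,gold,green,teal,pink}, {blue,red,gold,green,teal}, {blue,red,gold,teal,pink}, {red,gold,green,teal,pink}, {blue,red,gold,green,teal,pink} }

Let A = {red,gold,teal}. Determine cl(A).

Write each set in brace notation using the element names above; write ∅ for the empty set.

{red,gold,green,teal}

cl via duality: int({blue,green,pink}) = {blue,pink}, so X∖{blue,pink} = {red,gold,green,teal}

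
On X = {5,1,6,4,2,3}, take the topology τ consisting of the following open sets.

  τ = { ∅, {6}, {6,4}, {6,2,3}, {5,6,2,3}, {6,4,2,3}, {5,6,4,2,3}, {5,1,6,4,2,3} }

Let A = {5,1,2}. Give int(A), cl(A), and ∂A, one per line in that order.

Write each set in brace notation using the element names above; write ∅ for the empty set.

interior: largest open inside A is ∅ (from ∅)
cl via duality: int({6,4,3}) = {6,4}, so X∖{6,4} = {5,1,2,3}
cl∖int = {5,1,2,3}

int(A) = ∅
cl(A)  = {5,1,2,3}
∂A     = {5,1,2,3}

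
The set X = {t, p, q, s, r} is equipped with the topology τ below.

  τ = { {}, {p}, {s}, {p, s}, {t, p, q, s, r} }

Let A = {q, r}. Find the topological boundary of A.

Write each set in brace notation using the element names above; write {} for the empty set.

interior: largest open inside A is {} (from {})
cl via duality: int({t, p, s}) = {p, s}, so X∖{p, s} = {t, q, r}
cl∖int = {t, q, r}

{t, q, r}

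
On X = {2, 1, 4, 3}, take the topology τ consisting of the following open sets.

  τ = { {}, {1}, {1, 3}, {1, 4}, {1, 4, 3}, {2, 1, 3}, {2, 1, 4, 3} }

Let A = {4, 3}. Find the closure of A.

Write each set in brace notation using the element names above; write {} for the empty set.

X∖A={2, 1}, int(X∖A)={1}, hence cl(A)={2, 4, 3}

{2, 4, 3}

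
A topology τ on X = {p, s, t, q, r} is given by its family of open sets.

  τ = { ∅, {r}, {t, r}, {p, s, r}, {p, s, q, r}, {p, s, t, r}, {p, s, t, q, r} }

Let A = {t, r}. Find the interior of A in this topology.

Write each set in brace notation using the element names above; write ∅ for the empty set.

U open, U⊆A: ∅, {r}, {t, r}. int(A) = ⋃ = {t, r}

{t, r}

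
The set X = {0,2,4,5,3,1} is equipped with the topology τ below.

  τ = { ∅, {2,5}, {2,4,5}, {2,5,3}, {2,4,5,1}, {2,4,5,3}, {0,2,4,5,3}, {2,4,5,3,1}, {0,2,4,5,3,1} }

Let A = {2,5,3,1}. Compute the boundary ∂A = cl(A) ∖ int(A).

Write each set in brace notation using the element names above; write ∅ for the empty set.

opens ⊆ A: ∅, {2,5}, {2,5,3}; union → int = {2,5,3}
complement {0,4}; its interior ∅; cl(A) = X∖∅ = {0,2,4,5,3,1}
boundary = {0,2,4,5,3,1} ∖ {2,5,3} = {0,4,1}

{0,4,1}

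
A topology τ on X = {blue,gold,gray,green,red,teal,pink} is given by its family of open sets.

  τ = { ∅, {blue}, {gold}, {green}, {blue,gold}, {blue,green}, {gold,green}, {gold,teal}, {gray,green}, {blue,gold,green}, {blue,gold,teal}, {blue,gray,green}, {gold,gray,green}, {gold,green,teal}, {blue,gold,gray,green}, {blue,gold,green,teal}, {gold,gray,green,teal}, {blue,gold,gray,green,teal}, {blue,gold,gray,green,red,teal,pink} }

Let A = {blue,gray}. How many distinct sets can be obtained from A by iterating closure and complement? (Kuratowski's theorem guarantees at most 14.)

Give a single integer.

closure: X∖int(X∖A) = X∖{gold,green,teal} = {blue,gray,red,pink}
Let k=closure and c=complement:
  1. A     = {blue,gray}
  2. kA    = {blue,gray,red,pink}
  3. cA    = {gold,green,red,teal,pink}
  4. ckA   = {gold,green,teal}
  5. kcA   = {gold,gray,green,red,teal,pink}
  6. ckcA  = {blue}
  7. kckcA = {blue,red,pink}
  8. ckckcA = {gold,gray,green,teal}
— saturated at 8

8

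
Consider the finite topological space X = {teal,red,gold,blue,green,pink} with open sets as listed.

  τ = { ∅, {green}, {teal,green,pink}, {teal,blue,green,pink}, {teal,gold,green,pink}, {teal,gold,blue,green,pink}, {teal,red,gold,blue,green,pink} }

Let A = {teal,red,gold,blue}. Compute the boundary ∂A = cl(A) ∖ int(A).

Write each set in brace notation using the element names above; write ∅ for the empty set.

interior: largest open inside A is ∅ (from ∅)
cl via duality: int({green,pink}) = {green}, so X∖{green} = {teal,red,gold,blue,pink}
cl∖int = {teal,red,gold,blue,pink}

{teal,red,gold,blue,pink}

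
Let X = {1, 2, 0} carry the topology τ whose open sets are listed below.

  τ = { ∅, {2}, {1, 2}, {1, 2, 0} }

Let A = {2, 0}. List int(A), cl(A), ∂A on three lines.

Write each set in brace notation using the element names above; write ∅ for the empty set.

int(A) = {2}
cl(A)  = {1, 2, 0}
∂A     = {1, 0}

open subsets of A: ∅, {2}; so int(A) = {2}
closure: X∖int(X∖A) = X∖∅ = {1, 2, 0}
∂A = {1, 2, 0} minus {2} = {1, 0}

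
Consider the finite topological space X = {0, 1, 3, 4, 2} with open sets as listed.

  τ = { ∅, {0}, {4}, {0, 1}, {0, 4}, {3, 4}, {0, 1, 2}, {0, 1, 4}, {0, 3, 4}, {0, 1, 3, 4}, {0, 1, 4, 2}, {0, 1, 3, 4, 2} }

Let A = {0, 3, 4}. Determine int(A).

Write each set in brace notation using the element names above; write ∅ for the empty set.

opens ⊆ A: ∅, {4}, {0}, {3, 4}, {0, 4}, {0, 3, 4}; union → int = {0, 3, 4}

{0, 3, 4}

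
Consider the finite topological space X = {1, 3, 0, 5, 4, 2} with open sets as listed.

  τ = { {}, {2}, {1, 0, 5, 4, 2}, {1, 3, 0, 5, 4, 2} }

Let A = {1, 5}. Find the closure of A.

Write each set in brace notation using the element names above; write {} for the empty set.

complement {3, 0, 4, 2}; its interior {2}; cl(A) = X∖{2} = {1, 3, 0, 5, 4}

{1, 3, 0, 5, 4}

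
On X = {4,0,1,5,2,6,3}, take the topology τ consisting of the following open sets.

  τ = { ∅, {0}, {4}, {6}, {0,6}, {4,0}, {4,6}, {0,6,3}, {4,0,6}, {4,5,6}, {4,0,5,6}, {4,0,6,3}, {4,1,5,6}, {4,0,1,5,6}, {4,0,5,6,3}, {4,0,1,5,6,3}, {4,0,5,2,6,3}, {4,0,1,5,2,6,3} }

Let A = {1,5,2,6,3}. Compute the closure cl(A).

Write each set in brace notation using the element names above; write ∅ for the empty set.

{1,5,2,6,3}

complement {4,0}; its interior {4,0}; cl(A) = X∖{4,0} = {1,5,2,6,3}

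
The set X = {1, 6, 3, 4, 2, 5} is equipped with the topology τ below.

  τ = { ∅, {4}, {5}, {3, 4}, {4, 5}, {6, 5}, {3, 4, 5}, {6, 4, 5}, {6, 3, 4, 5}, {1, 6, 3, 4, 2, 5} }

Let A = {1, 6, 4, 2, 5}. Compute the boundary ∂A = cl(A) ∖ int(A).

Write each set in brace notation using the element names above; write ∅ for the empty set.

{1, 3, 2}

opens ⊆ A: ∅, {4}, {5}, {6, 5}, {4, 5}, {6, 4, 5}; union → int = {6, 4, 5}
complement {3}; its interior ∅; cl(A) = X∖∅ = {1, 6, 3, 4, 2, 5}
boundary = {1, 6, 3, 4, 2, 5} ∖ {6, 4, 5} = {1, 3, 2}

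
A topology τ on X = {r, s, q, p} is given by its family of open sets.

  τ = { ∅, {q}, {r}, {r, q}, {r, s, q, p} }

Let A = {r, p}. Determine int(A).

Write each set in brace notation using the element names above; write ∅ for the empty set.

interior: largest open inside A is {r} (from ∅, {r})

{r}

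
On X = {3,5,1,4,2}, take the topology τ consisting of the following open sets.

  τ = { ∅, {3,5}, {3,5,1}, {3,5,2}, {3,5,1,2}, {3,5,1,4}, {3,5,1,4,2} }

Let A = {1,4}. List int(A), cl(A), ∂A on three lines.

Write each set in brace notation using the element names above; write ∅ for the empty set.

opens ⊆ A: ∅; union → int = ∅
complement {3,5,2}; its interior {3,5,2}; cl(A) = X∖{3,5,2} = {1,4}
boundary = {1,4} ∖ ∅ = {1,4}

int(A) = ∅
cl(A)  = {1,4}
∂A     = {1,4}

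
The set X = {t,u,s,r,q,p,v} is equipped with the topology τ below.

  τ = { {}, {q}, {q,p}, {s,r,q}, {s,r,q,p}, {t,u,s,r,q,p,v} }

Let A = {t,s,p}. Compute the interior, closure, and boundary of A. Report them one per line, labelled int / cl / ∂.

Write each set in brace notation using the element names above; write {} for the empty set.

int(A) = {}
cl(A)  = {t,u,s,r,p,v}
∂A     = {t,u,s,r,p,v}

opens ⊆ A: {}; union → int = {}
complement {u,r,q,v}; its interior {q}; cl(A) = X∖{q} = {t,u,s,r,p,v}
boundary = {t,u,s,r,p,v} ∖ {} = {t,u,s,r,p,v}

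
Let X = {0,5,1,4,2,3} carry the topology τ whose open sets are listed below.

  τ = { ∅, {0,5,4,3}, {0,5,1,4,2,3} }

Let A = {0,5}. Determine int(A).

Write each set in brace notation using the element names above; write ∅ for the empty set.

∅

U open, U⊆A: ∅. int(A) = ⋃ = ∅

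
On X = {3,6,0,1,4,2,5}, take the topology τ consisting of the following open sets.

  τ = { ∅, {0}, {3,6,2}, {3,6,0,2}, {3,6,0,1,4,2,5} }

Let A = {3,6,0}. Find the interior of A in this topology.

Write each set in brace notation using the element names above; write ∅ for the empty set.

{0}

open subsets of A: ∅, {0}; so int(A) = {0}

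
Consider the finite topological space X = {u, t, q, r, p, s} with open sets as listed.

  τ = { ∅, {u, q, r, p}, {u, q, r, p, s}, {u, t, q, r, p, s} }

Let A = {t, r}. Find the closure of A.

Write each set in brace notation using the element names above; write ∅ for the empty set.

{u, t, q, r, p, s}

cl via duality: int({u, q, p, s}) = ∅, so X∖∅ = {u, t, q, r, p, s}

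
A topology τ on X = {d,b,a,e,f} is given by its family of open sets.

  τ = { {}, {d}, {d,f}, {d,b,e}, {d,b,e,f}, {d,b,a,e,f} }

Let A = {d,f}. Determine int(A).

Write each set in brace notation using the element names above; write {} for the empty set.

opens ⊆ A: {}, {d}, {d,f}; union → int = {d,f}

{d,f}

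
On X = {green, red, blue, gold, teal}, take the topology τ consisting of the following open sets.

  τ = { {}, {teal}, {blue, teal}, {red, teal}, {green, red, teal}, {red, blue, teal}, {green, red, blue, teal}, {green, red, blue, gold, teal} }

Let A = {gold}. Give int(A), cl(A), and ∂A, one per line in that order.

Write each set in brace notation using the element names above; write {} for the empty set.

open subsets of A: {}; so int(A) = {}
closure: X∖int(X∖A) = X∖{green, red, blue, teal} = {gold}
∂A = {gold} minus {} = {gold}

int(A) = {}
cl(A)  = {gold}
∂A     = {gold}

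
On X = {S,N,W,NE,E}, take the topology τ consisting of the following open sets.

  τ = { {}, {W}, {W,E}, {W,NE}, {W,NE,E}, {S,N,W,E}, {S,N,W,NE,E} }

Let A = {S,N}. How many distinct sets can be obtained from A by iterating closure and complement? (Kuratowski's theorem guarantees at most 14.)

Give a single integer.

X∖A={W,NE,E}, int(X∖A)={W,NE,E}, hence cl(A)={S,N}
Orbit (k=closure, c=complement):
  1. A     = {S,N}
  2. cA    = {W,NE,E}
  3. kcA   = {S,N,W,NE,E}
  4. ckcA  = {}
(closed under both — stop)

4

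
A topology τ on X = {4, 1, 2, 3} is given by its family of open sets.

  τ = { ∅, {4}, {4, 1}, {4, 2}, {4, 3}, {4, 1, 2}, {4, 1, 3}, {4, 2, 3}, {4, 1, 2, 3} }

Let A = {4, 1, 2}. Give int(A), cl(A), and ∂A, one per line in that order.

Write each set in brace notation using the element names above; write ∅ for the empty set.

int(A) = {4, 1, 2}
cl(A)  = {4, 1, 2, 3}
∂A     = {3}

interior: largest open inside A is {4, 1, 2} (from ∅, {4}, {4, 2}, {4, 1}, {4, 1, 2})
cl via duality: int({3}) = ∅, so X∖∅ = {4, 1, 2, 3}
cl∖int = {3}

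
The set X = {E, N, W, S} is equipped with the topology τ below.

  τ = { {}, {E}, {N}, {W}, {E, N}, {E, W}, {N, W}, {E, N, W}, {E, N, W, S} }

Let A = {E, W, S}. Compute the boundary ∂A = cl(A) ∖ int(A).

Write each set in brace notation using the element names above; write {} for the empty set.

{S}

open subsets of A: {}, {E}, {W}, {E, W}; so int(A) = {E, W}
closure: X∖int(X∖A) = X∖{N} = {E, W, S}
∂A = {E, W, S} minus {E, W} = {S}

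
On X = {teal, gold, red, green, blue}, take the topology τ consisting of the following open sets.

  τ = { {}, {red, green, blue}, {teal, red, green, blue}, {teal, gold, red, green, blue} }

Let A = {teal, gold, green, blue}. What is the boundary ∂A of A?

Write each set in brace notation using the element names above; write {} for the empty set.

{teal, gold, red, green, blue}

opens ⊆ A: {}; union → int = {}
complement {red}; its interior {}; cl(A) = X∖{} = {teal, gold, red, green, blue}
boundary = {teal, gold, red, green, blue} ∖ {} = {teal, gold, red, green, blue}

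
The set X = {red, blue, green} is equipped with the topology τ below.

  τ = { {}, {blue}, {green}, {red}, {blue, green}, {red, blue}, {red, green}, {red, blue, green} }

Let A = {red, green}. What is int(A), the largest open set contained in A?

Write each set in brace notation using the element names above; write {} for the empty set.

opens ⊆ A: {}, {red}, {green}, {red, green}; union → int = {red, green}

{red, green}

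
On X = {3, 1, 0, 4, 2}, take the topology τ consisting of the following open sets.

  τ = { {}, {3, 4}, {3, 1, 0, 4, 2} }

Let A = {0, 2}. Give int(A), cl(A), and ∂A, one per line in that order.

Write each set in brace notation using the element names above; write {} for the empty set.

U open, U⊆A: {}. int(A) = ⋃ = {}
X∖A={3, 1, 4}, int(X∖A)={3, 4}, hence cl(A)={1, 0, 2}
∂A: remove int from cl → {1, 0, 2}

int(A) = {}
cl(A)  = {1, 0, 2}
∂A     = {1, 0, 2}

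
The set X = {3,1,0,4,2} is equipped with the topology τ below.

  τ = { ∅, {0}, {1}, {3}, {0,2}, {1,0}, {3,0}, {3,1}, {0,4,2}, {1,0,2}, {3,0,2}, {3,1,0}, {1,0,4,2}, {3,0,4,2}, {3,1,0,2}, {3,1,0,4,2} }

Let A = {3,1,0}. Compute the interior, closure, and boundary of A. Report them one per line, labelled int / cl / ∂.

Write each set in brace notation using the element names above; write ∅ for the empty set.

int(A) = {3,1,0}
cl(A)  = {3,1,0,4,2}
∂A     = {4,2}

opens ⊆ A: ∅, {0}, {1}, {3}, {3,1}, {1,0}, {3,0}, {3,1,0}; union → int = {3,1,0}
complement {4,2}; its interior ∅; cl(A) = X∖∅ = {3,1,0,4,2}
boundary = {3,1,0,4,2} ∖ {3,1,0} = {4,2}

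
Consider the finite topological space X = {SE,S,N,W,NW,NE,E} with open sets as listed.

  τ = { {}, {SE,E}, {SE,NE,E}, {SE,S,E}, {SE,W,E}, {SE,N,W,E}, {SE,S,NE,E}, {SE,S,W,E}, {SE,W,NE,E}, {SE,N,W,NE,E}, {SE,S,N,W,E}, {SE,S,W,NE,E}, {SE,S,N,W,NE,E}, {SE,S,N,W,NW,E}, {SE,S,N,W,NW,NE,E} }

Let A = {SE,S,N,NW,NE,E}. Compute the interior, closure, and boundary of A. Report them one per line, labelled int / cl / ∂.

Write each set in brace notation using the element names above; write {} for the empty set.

int(A) = {SE,S,NE,E}
cl(A)  = {SE,S,N,W,NW,NE,E}
∂A     = {N,W,NW}

opens ⊆ A: {}, {SE,E}, {SE,S,E}, {SE,NE,E}, {SE,S,NE,E}; union → int = {SE,S,NE,E}
complement {W}; its interior {}; cl(A) = X∖{} = {SE,S,N,W,NW,NE,E}
boundary = {SE,S,N,W,NW,NE,E} ∖ {SE,S,NE,E} = {N,W,NW}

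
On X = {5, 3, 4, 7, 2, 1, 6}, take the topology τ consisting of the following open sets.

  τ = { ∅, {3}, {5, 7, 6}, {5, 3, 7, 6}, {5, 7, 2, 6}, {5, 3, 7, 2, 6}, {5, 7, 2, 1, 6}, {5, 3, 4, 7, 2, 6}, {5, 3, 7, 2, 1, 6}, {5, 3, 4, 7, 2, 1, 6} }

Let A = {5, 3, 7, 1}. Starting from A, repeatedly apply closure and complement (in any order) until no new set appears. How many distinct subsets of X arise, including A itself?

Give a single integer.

8

complement {4, 2, 6}; its interior ∅; cl(A) = X∖∅ = {5, 3, 4, 7, 2, 1, 6}
With k = closure, c = complement:
  1. A     = {5, 3, 7, 1}
  2. kA    = {5, 3, 4, 7, 2, 1, 6}
  3. cA    = {4, 2, 6}
  4. ckA   = ∅
  5. kcA   = {5, 4, 7, 2, 1, 6}
  6. ckcA  = {3}
  7. kckcA = {3, 4}
  8. ckckcA = {5, 7, 2, 1, 6}
k, c of each give nothing new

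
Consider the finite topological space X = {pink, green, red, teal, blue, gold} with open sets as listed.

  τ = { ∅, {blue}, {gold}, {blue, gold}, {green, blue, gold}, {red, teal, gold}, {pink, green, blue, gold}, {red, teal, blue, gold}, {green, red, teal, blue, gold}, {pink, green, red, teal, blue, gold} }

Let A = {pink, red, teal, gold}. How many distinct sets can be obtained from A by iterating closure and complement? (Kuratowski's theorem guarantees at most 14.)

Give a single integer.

6

X∖A={green, blue}, int(X∖A)={blue}, hence cl(A)={pink, green, red, teal, gold}
Orbit (k=closure, c=complement):
  1. A     = {pink, red, teal, gold}
  2. kA    = {pink, green, red, teal, gold}
  3. cA    = {green, blue}
  4. ckA   = {blue}
  5. kcA   = {pink, green, blue}
  6. ckcA  = {red, teal, gold}
(closed under both — stop)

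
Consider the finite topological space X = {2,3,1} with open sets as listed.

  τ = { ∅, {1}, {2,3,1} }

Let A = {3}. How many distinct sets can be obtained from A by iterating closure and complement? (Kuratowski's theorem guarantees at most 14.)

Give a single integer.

cl via duality: int({2,1}) = {1}, so X∖{1} = {2,3}
Write k for closure, c for complement:
  1. A     = {3}
  2. kA    = {2,3}
  3. cA    = {2,1}
  4. ckA   = {1}
  5. kcA   = {2,3,1}
  6. ckcA  = ∅
applying k or c yields no new set

6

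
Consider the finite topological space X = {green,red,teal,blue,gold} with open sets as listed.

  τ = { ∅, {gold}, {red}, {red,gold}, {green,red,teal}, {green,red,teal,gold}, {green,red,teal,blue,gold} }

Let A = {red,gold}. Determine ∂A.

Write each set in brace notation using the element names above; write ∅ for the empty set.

interior: largest open inside A is {red,gold} (from ∅, {red}, {gold}, {red,gold})
cl via duality: int({green,teal,blue}) = ∅, so X∖∅ = {green,red,teal,blue,gold}
cl∖int = {green,teal,blue}

{green,teal,blue}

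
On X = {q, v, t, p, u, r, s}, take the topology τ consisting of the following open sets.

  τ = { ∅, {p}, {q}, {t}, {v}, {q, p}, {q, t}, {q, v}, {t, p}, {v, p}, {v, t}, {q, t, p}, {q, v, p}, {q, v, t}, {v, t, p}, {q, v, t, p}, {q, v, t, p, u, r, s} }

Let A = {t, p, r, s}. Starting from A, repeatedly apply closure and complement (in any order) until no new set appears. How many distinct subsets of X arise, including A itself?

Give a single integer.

6

X∖A={q, v, u}, int(X∖A)={q, v}, hence cl(A)={t, p, u, r, s}
Orbit (k=closure, c=complement):
  1. A     = {t, p, r, s}
  2. kA    = {t, p, u, r, s}
  3. cA    = {q, v, u}
  4. ckA   = {q, v}
  5. kcA   = {q, v, u, r, s}
  6. ckcA  = {t, p}
(closed under both — stop)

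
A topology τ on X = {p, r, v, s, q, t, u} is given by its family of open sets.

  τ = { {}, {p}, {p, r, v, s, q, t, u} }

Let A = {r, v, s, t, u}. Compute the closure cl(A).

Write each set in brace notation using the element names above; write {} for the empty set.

{r, v, s, q, t, u}

cl via duality: int({p, q}) = {p}, so X∖{p} = {r, v, s, q, t, u}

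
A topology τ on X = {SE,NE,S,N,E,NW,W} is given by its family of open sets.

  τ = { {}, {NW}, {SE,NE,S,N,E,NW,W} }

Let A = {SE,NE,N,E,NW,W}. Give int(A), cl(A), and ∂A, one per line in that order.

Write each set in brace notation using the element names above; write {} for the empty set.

U open, U⊆A: {}, {NW}. int(A) = ⋃ = {NW}
X∖A={S}, int(X∖A)={}, hence cl(A)={SE,NE,S,N,E,NW,W}
∂A: remove int from cl → {SE,NE,S,N,E,W}

int(A) = {NW}
cl(A)  = {SE,NE,S,N,E,NW,W}
∂A     = {SE,NE,S,N,E,W}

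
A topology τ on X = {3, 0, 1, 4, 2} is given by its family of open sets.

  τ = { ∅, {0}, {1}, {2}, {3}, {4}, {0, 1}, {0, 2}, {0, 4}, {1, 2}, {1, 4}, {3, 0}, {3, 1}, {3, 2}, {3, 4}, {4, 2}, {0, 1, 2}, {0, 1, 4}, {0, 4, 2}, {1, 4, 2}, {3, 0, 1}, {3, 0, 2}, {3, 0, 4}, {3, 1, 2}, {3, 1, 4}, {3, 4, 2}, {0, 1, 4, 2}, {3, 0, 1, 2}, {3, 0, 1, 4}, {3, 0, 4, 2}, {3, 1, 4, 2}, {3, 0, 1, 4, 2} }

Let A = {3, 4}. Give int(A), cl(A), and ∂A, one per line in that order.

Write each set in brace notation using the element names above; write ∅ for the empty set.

int(A) = {3, 4}
cl(A)  = {3, 4}
∂A     = ∅

open subsets of A: ∅, {4}, {3}, {3, 4}; so int(A) = {3, 4}
closure: X∖int(X∖A) = X∖{0, 1, 2} = {3, 4}
∂A = {3, 4} minus {3, 4} = ∅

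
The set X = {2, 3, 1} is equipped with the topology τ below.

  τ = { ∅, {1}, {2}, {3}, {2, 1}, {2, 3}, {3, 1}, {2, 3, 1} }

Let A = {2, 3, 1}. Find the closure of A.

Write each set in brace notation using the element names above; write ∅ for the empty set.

complement ∅; its interior ∅; cl(A) = X∖∅ = {2, 3, 1}

{2, 3, 1}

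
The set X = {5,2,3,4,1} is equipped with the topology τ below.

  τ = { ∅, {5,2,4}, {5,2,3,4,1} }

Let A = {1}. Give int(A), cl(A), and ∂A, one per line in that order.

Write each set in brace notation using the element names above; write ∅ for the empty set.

int(A) = ∅
cl(A)  = {3,1}
∂A     = {3,1}

interior: largest open inside A is ∅ (from ∅)
cl via duality: int({5,2,3,4}) = {5,2,4}, so X∖{5,2,4} = {3,1}
cl∖int = {3,1}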